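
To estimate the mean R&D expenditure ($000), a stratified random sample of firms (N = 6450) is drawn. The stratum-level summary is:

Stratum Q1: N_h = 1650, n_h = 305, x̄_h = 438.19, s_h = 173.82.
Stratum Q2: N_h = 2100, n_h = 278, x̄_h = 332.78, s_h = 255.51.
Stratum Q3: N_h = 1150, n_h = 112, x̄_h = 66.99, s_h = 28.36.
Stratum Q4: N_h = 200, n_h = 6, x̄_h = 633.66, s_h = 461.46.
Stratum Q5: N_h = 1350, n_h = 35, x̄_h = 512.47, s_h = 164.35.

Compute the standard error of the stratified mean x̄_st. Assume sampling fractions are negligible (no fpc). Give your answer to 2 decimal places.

SE(x̄_st) ≈ 9.98

V̂(x̄_st) = Σ W_h² s_h²/n_h, with W_h = N_h/N and N = 6450:
  stratum Q1: (1650/6450)²·173.82²/305 = 6.48258
  stratum Q2: (2100/6450)²·255.51²/278 = 24.8937
  stratum Q3: (1150/6450)²·28.36²/112 = 0.228281
  stratum Q4: (200/6450)²·461.46²/6 = 34.1238
  stratum Q5: (1350/6450)²·164.35²/35 = 33.808
V̂(x̄_st) = 99.5364
SE(x̄_st) = √99.5364 = 9.97679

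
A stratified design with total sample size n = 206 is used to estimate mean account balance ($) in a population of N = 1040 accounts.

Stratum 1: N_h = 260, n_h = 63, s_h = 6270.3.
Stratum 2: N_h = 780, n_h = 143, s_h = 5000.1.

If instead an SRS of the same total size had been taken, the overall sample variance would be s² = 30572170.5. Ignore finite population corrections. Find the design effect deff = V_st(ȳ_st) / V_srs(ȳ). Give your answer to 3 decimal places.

deff ≈ 0.925

V̂(ȳ_st) = Σ W_h² s_h²/n_h, with W_h = N_h/N and N = 1040:
  stratum 1: (260/1040)²·6270.3²/63 = 39004.6
  stratum 2: (780/1040)²·5000.1²/143 = 98343.1
V_st = 137348
V_srs = s²/n = 30572170.5/206 = 148409
deff = V_st / V_srs = 137348/148409 = 0.9255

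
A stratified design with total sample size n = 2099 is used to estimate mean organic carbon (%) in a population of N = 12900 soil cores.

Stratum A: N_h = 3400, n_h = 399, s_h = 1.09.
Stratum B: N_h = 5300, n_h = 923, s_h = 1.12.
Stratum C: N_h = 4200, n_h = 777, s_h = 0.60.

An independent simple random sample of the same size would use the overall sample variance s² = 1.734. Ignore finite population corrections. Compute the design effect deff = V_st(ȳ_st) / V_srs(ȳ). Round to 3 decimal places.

V̂(ȳ_st) = Σ W_h² s_h²/n_h, with W_h = N_h/N and N = 12900:
  stratum A: (3400/12900)²·1.09²/399 = 0.000206851
  stratum B: (5300/12900)²·1.12²/923 = 0.000229407
  stratum C: (4200/12900)²·0.60²/777 = 4.91135e-05
V_st = 0.000485372
V_srs = s²/n = 1.734/2099 = 0.000826108
deff = V_st / V_srs = 0.000485372/0.000826108 = 0.5875

deff ≈ 0.588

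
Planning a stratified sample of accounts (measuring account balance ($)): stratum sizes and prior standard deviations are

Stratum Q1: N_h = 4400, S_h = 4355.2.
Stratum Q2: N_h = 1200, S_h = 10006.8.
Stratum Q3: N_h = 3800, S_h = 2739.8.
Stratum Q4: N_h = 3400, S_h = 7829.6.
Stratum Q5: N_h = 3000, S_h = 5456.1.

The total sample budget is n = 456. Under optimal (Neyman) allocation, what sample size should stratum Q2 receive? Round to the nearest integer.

65

Neyman allocation: n_h = n · N_h S_h / Σ N_i S_i, with n = 456.
  stratum Q1: N_h·S_h = 4400·4355.2 = 19162880.00
  stratum Q2: N_h·S_h = 1200·10006.8 = 12008160.00
  stratum Q3: N_h·S_h = 3800·2739.8 = 10411240.00
  stratum Q4: N_h·S_h = 3400·7829.6 = 26620640.00
  stratum Q5: N_h·S_h = 3000·5456.1 = 16368300.00
Σ N_h S_h = 84571220.00
n for stratum Q2 = 456·12008160.00/84571220.00 = 64.747 → 65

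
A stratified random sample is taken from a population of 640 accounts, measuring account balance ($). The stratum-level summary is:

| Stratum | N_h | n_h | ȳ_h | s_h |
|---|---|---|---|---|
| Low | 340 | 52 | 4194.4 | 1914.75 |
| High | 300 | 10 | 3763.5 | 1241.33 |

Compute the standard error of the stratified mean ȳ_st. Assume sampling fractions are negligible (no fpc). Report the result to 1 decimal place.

V̂(ȳ_st) = Σ W_h² s_h²/n_h, with W_h = N_h/N and N = 640:
  stratum Low: (340/640)²·1914.75²/52 = 19898.4
  stratum High: (300/640)²·1241.33²/10 = 33857.7
V̂(ȳ_st) = 53756.1
SE(ȳ_st) = √53756.1 = 231.854

SE(ȳ_st) ≈ 231.9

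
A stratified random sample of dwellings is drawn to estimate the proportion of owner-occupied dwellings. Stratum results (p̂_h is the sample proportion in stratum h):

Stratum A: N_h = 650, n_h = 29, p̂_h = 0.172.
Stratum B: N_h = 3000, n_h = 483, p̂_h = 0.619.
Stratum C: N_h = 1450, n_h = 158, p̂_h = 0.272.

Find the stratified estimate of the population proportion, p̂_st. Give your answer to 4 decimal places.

p̂_st ≈ 0.4634

N = 5100; stratum weights W_h = N_h/N.
p̂_st = Σ W_h p̂_h = (650·0.172 + 3000·0.619 + 1450·0.272)/5100 = 0.46337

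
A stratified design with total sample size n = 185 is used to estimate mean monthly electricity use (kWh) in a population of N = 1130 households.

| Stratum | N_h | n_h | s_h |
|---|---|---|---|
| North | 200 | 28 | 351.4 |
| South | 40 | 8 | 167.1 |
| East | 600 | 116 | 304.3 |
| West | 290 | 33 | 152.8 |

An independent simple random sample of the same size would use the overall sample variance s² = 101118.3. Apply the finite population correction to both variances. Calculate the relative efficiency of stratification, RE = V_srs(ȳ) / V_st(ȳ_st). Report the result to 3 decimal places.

RE ≈ 1.324

V̂(ȳ_st) = Σ W_h² (1 − n_h/N_h) s_h²/n_h, with W_h = N_h/N and N = 1130:
  stratum North: (200/1130)²·(1 − 28/200)·351.4²/28 = 118.808
  stratum South: (40/1130)²·(1 − 8/40)·167.1²/8 = 3.49877
  stratum East: (600/1130)²·(1 − 116/600)·304.3²/116 = 181.546
  stratum West: (290/1130)²·(1 − 33/290)·152.8²/33 = 41.2959
V_st = 345.149
V_srs = (1 − 185/1130)·101118.3/185 = 457.1
Relative efficiency = V_srs / V_st = 457.1/345.149 = 1.3244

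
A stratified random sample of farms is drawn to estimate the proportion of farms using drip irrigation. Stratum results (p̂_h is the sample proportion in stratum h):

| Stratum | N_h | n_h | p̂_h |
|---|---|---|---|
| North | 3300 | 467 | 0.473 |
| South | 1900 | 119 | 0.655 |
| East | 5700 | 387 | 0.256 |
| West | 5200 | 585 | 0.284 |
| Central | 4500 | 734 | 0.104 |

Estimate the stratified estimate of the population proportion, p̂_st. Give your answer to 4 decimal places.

N = 20600; stratum weights W_h = N_h/N.
p̂_st = Σ W_h p̂_h = (3300·0.473 + 1900·0.655 + 5700·0.256 + 5200·0.284 + 4500·0.104)/20600 = 0.30143

p̂_st ≈ 0.3014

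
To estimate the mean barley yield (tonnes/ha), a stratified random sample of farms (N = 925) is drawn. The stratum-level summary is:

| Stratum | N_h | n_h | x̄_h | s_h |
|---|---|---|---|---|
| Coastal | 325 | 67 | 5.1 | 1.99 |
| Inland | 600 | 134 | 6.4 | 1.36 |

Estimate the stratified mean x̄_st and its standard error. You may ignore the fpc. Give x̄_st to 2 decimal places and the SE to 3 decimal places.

x̄_st ≈ 5.94, SE ≈ 0.114

x̄_st = Σ W_h x̄_h = (325·5.1 + 600·6.4)/925 = 5.94324
V̂(x̄_st) = Σ W_h² s_h²/n_h, with W_h = N_h/N and N = 925:
  stratum Coastal: (325/925)²·1.99²/67 = 0.0072965
  stratum Inland: (600/925)²·1.36²/134 = 0.00580754
V̂(x̄_st) = 0.013104
SE(x̄_st) = √0.013104 = 0.114473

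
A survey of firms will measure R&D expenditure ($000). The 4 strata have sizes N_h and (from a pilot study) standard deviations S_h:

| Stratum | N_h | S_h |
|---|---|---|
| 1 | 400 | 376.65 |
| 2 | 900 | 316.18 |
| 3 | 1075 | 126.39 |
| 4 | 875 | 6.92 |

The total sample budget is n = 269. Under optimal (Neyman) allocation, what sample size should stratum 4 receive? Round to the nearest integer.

3

Neyman allocation: n_h = n · N_h S_h / Σ N_i S_i, with n = 269.
  stratum 1: N_h·S_h = 400·376.65 = 150660.00
  stratum 2: N_h·S_h = 900·316.18 = 284562.00
  stratum 3: N_h·S_h = 1075·126.39 = 135869.25
  stratum 4: N_h·S_h = 875·6.92 = 6055.00
Σ N_h S_h = 577146.25
n for stratum 4 = 269·6055.00/577146.25 = 2.822 → 3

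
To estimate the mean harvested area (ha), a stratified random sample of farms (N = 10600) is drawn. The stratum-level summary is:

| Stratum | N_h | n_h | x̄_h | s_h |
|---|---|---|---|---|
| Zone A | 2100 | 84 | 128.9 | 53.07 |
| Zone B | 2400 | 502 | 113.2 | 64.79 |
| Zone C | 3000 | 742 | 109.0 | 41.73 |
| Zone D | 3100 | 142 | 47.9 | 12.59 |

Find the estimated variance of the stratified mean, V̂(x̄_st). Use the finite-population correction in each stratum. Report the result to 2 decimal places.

V̂(x̄_st) = Σ W_h² (1 − n_h/N_h) s_h²/n_h, with W_h = N_h/N and N = 10600:
  stratum Zone A: (2100/10600)²·(1 − 84/2100)·53.07²/84 = 1.26333
  stratum Zone B: (2400/10600)²·(1 − 502/2400)·64.79²/502 = 0.339006
  stratum Zone C: (3000/10600)²·(1 − 742/3000)·41.73²/742 = 0.14149
  stratum Zone D: (3100/10600)²·(1 − 142/3100)·12.59²/142 = 0.0910985
V̂(x̄_st) = 1.83493

V̂(x̄_st) ≈ 1.83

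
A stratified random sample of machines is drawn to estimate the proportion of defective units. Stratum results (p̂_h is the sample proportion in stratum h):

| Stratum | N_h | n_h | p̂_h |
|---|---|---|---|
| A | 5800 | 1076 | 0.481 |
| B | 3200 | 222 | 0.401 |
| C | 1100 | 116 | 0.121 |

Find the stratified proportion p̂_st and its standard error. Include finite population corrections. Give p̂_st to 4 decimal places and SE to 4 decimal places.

p̂_st ≈ 0.4164, SE ≈ 0.0132

N = 10100; stratum weights W_h = N_h/N.
p̂_st = Σ W_h p̂_h = (5800·0.481 + 3200·0.401 + 1100·0.121)/10100 = 0.41645
V̂(p̂_st) = Σ W_h² (1 − n_h/N_h) p̂_h(1−p̂_h)/(n_h−1):
  stratum A: (5800/10100)²·(1 − 1076/5800)·0.481·0.519/1075 = 6.23734e-05
  stratum B: (3200/10100)²·(1 − 222/3200)·0.401·0.599/221 = 0.000101534
  stratum C: (1100/10100)²·(1 − 116/1100)·0.121·0.879/115 = 9.81344e-06
V̂(p̂_st) = 0.000173721; SE = √V̂ = 0.0131803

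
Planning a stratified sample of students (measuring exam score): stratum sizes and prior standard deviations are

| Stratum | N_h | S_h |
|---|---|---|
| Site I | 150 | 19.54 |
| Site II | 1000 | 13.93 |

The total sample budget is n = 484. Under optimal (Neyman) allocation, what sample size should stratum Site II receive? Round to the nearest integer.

400

Neyman allocation: n_h = n · N_h S_h / Σ N_i S_i, with n = 484.
  stratum Site I: N_h·S_h = 150·19.54 = 2931.00
  stratum Site II: N_h·S_h = 1000·13.93 = 13930.00
Σ N_h S_h = 16861.00
n for stratum Site II = 484·13930.00/16861.00 = 399.865 → 400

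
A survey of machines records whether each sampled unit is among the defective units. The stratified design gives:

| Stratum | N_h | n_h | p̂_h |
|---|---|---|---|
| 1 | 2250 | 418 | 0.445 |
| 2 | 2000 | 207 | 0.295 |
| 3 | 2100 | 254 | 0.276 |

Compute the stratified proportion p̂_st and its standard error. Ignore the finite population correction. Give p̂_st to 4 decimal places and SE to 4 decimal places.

p̂_st ≈ 0.3419, SE ≈ 0.0162

N = 6350; stratum weights W_h = N_h/N.
p̂_st = Σ W_h p̂_h = (2250·0.445 + 2000·0.295 + 2100·0.276)/6350 = 0.34187
V̂(p̂_st) = Σ W_h² p̂_h(1−p̂_h)/(n_h−1):
  stratum 1: (2250/6350)²·0.445·0.555/417 = 7.43592e-05
  stratum 2: (2000/6350)²·0.295·0.705/206 = 0.000100151
  stratum 3: (2100/6350)²·0.276·0.724/253 = 8.6381e-05
V̂(p̂_st) = 0.000260891; SE = √V̂ = 0.0161521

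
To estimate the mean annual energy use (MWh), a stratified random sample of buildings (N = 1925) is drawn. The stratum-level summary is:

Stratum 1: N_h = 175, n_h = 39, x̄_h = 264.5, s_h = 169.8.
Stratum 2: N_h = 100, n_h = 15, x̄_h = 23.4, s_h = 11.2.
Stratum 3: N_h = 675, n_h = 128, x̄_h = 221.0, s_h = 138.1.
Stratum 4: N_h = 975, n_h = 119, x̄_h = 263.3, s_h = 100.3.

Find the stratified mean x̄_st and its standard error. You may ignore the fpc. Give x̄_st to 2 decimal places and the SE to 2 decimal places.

x̄_st = Σ W_h x̄_h = (175·264.5 + 100·23.4 + 675·221.0 + 975·263.3)/1925 = 236.11429
V̂(x̄_st) = Σ W_h² s_h²/n_h, with W_h = N_h/N and N = 1925:
  stratum 1: (175/1925)²·169.8²/39 = 6.10978
  stratum 2: (100/1925)²·11.2²/15 = 0.0225675
  stratum 3: (675/1925)²·138.1²/128 = 18.3199
  stratum 4: (975/1925)²·100.3²/119 = 21.6872
V̂(x̄_st) = 46.1394
SE(x̄_st) = √46.1394 = 6.7926

x̄_st ≈ 236.11, SE ≈ 6.79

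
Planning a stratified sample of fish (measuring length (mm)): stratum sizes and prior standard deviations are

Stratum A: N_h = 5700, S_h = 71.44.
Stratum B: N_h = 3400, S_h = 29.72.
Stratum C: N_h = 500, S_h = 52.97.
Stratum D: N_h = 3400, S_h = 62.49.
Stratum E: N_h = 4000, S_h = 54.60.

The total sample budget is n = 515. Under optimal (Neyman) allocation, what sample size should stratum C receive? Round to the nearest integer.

Neyman allocation: n_h = n · N_h S_h / Σ N_i S_i, with n = 515.
  stratum A: N_h·S_h = 5700·71.44 = 407208.00
  stratum B: N_h·S_h = 3400·29.72 = 101048.00
  stratum C: N_h·S_h = 500·52.97 = 26485.00
  stratum D: N_h·S_h = 3400·62.49 = 212466.00
  stratum E: N_h·S_h = 4000·54.60 = 218400.00
Σ N_h S_h = 965607.00
n for stratum C = 515·26485.00/965607.00 = 14.126 → 14

14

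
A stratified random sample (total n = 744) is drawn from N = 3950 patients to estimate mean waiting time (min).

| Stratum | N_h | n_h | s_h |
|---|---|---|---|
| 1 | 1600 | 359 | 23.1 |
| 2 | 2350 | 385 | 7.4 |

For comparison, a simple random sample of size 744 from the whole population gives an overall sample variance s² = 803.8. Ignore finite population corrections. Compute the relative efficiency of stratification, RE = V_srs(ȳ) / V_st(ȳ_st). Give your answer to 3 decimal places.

RE ≈ 3.672

V̂(ȳ_st) = Σ W_h² s_h²/n_h, with W_h = N_h/N and N = 3950:
  stratum 1: (1600/3950)²·23.1²/359 = 0.243879
  stratum 2: (2350/3950)²·7.4²/385 = 0.0503436
V_st = 0.294223
V_srs = s²/n = 803.8/744 = 1.08038
Relative efficiency = V_srs / V_st = 1.08038/0.294223 = 3.6720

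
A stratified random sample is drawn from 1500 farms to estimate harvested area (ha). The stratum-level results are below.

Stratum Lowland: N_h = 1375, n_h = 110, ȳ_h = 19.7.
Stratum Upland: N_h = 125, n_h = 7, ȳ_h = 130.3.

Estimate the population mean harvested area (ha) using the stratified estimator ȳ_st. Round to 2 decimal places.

ȳ_st ≈ 28.92

N = Σ N_h = 1500. Stratum weights W_h = N_h/N.
ȳ_st = (1375·19.7 + 125·130.3) / 1500 = 28.9167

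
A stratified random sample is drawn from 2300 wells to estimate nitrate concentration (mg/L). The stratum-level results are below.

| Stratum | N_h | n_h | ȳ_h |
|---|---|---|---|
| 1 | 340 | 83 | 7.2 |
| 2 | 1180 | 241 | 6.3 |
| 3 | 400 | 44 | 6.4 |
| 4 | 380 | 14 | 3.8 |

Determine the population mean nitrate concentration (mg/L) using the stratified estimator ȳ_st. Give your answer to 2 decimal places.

ȳ_st ≈ 6.04

N = Σ N_h = 2300. Stratum weights W_h = N_h/N.
ȳ_st = (340·7.2 + 1180·6.3 + 400·6.4 + 380·3.8) / 2300 = 6.0374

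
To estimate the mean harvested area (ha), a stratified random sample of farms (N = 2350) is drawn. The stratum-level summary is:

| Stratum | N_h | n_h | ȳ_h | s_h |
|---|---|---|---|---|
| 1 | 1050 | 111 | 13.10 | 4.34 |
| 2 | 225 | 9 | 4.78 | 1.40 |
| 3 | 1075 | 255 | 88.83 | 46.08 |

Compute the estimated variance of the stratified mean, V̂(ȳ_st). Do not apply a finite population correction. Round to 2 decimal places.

V̂(ȳ_st) ≈ 1.78

V̂(ȳ_st) = Σ W_h² s_h²/n_h, with W_h = N_h/N and N = 2350:
  stratum 1: (1050/2350)²·4.34²/111 = 0.0338766
  stratum 2: (225/2350)²·1.40²/9 = 0.00199638
  stratum 3: (1075/2350)²·46.08²/255 = 1.74247
V̂(ȳ_st) = 1.77835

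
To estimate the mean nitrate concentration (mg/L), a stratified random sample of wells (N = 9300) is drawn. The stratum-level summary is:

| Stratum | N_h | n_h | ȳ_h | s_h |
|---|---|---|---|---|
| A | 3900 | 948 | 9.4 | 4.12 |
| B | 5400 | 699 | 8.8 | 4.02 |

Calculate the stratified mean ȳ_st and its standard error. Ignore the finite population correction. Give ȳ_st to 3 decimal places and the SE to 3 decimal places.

ȳ_st ≈ 9.052, SE ≈ 0.105

ȳ_st = Σ W_h ȳ_h = (3900·9.4 + 5400·8.8)/9300 = 9.05161
V̂(ȳ_st) = Σ W_h² s_h²/n_h, with W_h = N_h/N and N = 9300:
  stratum A: (3900/9300)²·4.12²/948 = 0.00314883
  stratum B: (5400/9300)²·4.02²/699 = 0.00779465
V̂(ȳ_st) = 0.0109435
SE(ȳ_st) = √0.0109435 = 0.104611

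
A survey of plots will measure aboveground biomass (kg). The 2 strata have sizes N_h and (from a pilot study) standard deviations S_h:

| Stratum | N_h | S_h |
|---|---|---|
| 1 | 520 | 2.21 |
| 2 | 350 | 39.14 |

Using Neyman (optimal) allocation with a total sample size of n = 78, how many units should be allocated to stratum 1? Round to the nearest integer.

6

Neyman allocation: n_h = n · N_h S_h / Σ N_i S_i, with n = 78.
  stratum 1: N_h·S_h = 520·2.21 = 1149.20
  stratum 2: N_h·S_h = 350·39.14 = 13699.00
Σ N_h S_h = 14848.20
n for stratum 1 = 78·1149.20/14848.20 = 6.037 → 6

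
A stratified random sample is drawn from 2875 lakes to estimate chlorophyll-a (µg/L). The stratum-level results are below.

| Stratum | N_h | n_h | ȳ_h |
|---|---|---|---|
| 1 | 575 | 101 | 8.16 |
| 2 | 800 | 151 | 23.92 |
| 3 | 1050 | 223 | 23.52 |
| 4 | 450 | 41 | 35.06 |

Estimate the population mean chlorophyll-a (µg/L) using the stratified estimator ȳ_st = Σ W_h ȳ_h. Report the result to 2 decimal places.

ȳ_st ≈ 22.37

N = Σ N_h = 2875. Stratum weights W_h = N_h/N.
ȳ_st = (575·8.16 + 800·23.92 + 1050·23.52 + 450·35.06) / 2875 = 22.3656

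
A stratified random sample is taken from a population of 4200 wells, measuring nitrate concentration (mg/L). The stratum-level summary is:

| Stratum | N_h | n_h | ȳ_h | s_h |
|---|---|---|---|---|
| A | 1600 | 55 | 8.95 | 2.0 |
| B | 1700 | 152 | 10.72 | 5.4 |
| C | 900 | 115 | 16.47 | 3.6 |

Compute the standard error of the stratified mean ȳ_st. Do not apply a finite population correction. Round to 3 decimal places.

SE(ȳ_st) ≈ 0.217

V̂(ȳ_st) = Σ W_h² s_h²/n_h, with W_h = N_h/N and N = 4200:
  stratum A: (1600/4200)²·2.0²/55 = 0.0105545
  stratum B: (1700/4200)²·5.4²/152 = 0.0314299
  stratum C: (900/4200)²·3.6²/115 = 0.0051748
V̂(ȳ_st) = 0.0471592
SE(ȳ_st) = √0.0471592 = 0.217162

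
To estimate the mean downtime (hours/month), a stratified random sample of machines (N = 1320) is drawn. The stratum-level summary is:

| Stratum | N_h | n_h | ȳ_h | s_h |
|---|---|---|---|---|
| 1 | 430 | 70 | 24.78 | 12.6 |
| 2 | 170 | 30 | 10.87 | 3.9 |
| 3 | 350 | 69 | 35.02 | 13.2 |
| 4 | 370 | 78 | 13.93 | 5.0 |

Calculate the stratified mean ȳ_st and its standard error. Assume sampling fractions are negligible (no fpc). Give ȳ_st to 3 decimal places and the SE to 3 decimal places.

ȳ_st = Σ W_h ȳ_h = (430·24.78 + 170·10.87 + 350·35.02 + 370·13.93)/1320 = 22.66242
V̂(ȳ_st) = Σ W_h² s_h²/n_h, with W_h = N_h/N and N = 1320:
  stratum 1: (430/1320)²·12.6²/70 = 0.240676
  stratum 2: (170/1320)²·3.9²/30 = 0.00840926
  stratum 3: (350/1320)²·13.2²/69 = 0.177536
  stratum 4: (370/1320)²·5.0²/78 = 0.0251826
V̂(ȳ_st) = 0.451804
SE(ȳ_st) = √0.451804 = 0.672163

ȳ_st ≈ 22.662, SE ≈ 0.672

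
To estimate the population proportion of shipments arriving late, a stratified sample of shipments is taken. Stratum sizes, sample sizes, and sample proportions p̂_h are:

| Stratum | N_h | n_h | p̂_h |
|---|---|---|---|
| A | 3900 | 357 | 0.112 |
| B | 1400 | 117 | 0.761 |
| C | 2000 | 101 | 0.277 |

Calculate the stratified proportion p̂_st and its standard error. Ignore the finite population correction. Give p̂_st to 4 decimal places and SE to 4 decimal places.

N = 7300; stratum weights W_h = N_h/N.
p̂_st = Σ W_h p̂_h = (3900·0.112 + 1400·0.761 + 2000·0.277)/7300 = 0.28167
V̂(p̂_st) = Σ W_h² p̂_h(1−p̂_h)/(n_h−1):
  stratum A: (3900/7300)²·0.112·0.888/356 = 7.97378e-05
  stratum B: (1400/7300)²·0.761·0.239/116 = 5.7668e-05
  stratum C: (2000/7300)²·0.277·0.723/100 = 0.000150325
V̂(p̂_st) = 0.000287731; SE = √V̂ = 0.0169626

p̂_st ≈ 0.2817, SE ≈ 0.0170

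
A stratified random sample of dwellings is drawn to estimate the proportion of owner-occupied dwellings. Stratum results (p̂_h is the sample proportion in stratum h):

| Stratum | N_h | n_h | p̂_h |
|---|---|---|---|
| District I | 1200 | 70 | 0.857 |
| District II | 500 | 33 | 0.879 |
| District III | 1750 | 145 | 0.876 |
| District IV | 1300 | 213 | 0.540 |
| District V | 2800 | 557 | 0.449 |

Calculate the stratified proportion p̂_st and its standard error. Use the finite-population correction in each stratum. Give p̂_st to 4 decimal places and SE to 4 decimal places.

N = 7550; stratum weights W_h = N_h/N.
p̂_st = Σ W_h p̂_h = (1200·0.857 + 500·0.879 + 1750·0.876 + 1300·0.540 + 2800·0.449)/7550 = 0.65697
V̂(p̂_st) = Σ W_h² (1 − n_h/N_h) p̂_h(1−p̂_h)/(n_h−1):
  stratum District I: (1200/7550)²·(1 − 70/1200)·0.857·0.143/69 = 4.22507e-05
  stratum District II: (500/7550)²·(1 − 33/500)·0.879·0.121/32 = 1.3615e-05
  stratum District III: (1750/7550)²·(1 − 145/1750)·0.876·0.124/144 = 3.71691e-05
  stratum District IV: (1300/7550)²·(1 − 213/1300)·0.540·0.460/212 = 2.90466e-05
  stratum District V: (2800/7550)²·(1 − 557/2800)·0.449·0.551/556 = 4.90249e-05
V̂(p̂_st) = 0.000171106; SE = √V̂ = 0.0130808

p̂_st ≈ 0.6570, SE ≈ 0.0131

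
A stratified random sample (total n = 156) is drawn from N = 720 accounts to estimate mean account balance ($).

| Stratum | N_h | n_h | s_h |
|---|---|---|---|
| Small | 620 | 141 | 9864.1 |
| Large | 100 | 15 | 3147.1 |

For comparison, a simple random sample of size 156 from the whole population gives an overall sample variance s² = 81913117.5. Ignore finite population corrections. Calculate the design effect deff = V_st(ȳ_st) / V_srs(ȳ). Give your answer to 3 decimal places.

deff ≈ 0.999

V̂(ȳ_st) = Σ W_h² s_h²/n_h, with W_h = N_h/N and N = 720:
  stratum Small: (620/720)²·9864.1²/141 = 511699
  stratum Large: (100/720)²·3147.1²/15 = 12736.9
V_st = 524436
V_srs = s²/n = 81913117.5/156 = 525084
deff = V_st / V_srs = 524436/525084 = 0.9988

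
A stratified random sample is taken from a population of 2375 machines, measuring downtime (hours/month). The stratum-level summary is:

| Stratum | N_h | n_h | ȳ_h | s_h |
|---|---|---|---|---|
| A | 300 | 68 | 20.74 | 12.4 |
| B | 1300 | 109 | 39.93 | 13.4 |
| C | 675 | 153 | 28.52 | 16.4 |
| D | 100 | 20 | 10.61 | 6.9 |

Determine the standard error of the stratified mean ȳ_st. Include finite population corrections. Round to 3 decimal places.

SE(ȳ_st) ≈ 0.770

V̂(ȳ_st) = Σ W_h² (1 − n_h/N_h) s_h²/n_h, with W_h = N_h/N and N = 2375:
  stratum A: (300/2375)²·(1 − 68/300)·12.4²/68 = 0.0279008
  stratum B: (1300/2375)²·(1 − 109/1300)·13.4²/109 = 0.45218
  stratum C: (675/2375)²·(1 − 153/675)·16.4²/153 = 0.10981
  stratum D: (100/2375)²·(1 − 20/100)·6.9²/20 = 0.00337622
V̂(ȳ_st) = 0.593267
SE(ȳ_st) = √0.593267 = 0.770238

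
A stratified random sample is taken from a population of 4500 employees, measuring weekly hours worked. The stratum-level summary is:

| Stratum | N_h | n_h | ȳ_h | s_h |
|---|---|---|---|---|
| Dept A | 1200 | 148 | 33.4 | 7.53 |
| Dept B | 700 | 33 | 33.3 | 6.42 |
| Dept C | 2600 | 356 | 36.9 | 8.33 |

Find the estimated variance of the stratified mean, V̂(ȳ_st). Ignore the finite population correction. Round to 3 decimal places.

V̂(ȳ_st) ≈ 0.123

V̂(ȳ_st) = Σ W_h² s_h²/n_h, with W_h = N_h/N and N = 4500:
  stratum Dept A: (1200/4500)²·7.53²/148 = 0.0272437
  stratum Dept B: (700/4500)²·6.42²/33 = 0.0302223
  stratum Dept C: (2600/4500)²·8.33²/356 = 0.0650671
V̂(ȳ_st) = 0.122533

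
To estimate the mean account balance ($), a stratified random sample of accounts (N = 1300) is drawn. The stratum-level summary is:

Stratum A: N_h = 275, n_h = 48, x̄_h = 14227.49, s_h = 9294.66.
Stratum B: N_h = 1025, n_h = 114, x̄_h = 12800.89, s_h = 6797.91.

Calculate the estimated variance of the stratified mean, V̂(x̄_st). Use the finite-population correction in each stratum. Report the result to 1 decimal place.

V̂(x̄_st) ≈ 290457.0

V̂(x̄_st) = Σ W_h² (1 − n_h/N_h) s_h²/n_h, with W_h = N_h/N and N = 1300:
  stratum A: (275/1300)²·(1 − 48/275)·9294.66²/48 = 66481
  stratum B: (1025/1300)²·(1 − 114/1025)·6797.91²/114 = 223976
V̂(x̄_st) = 290457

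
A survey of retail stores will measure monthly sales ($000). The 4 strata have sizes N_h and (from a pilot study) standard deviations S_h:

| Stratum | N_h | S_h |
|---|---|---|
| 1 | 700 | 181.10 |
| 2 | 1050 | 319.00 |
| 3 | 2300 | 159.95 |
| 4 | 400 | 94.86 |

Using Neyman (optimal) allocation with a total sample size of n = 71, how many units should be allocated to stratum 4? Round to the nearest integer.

3

Neyman allocation: n_h = n · N_h S_h / Σ N_i S_i, with n = 71.
  stratum 1: N_h·S_h = 700·181.10 = 126770.00
  stratum 2: N_h·S_h = 1050·319.00 = 334950.00
  stratum 3: N_h·S_h = 2300·159.95 = 367885.00
  stratum 4: N_h·S_h = 400·94.86 = 37944.00
Σ N_h S_h = 867549.00
n for stratum 4 = 71·37944.00/867549.00 = 3.105 → 3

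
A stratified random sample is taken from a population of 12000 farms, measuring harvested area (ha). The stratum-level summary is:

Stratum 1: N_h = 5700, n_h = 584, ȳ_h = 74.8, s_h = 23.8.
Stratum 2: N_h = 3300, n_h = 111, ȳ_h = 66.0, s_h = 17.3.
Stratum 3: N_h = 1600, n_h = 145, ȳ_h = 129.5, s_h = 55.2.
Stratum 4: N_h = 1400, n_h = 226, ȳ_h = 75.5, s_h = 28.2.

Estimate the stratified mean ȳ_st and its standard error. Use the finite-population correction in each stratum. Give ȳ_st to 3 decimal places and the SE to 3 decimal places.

ȳ_st ≈ 79.755, SE ≈ 0.879

ȳ_st = Σ W_h ȳ_h = (5700·74.8 + 3300·66.0 + 1600·129.5 + 1400·75.5)/12000 = 79.75500
V̂(ȳ_st) = Σ W_h² (1 − n_h/N_h) s_h²/n_h, with W_h = N_h/N and N = 12000:
  stratum 1: (5700/12000)²·(1 − 584/5700)·23.8²/584 = 0.196419
  stratum 2: (3300/12000)²·(1 − 111/3300)·17.3²/111 = 0.197049
  stratum 3: (1600/12000)²·(1 − 145/1600)·55.2²/145 = 0.339727
  stratum 4: (1400/12000)²·(1 − 226/1400)·28.2²/226 = 0.0401627
V̂(ȳ_st) = 0.773359
SE(ȳ_st) = √0.773359 = 0.879408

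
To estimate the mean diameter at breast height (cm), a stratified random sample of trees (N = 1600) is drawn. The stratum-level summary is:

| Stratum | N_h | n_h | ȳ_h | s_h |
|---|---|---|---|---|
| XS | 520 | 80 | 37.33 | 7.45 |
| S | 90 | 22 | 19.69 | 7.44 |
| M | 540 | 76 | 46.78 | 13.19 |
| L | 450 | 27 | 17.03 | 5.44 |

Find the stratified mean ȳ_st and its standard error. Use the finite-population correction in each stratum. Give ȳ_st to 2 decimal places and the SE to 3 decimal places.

ȳ_st ≈ 33.82, SE ≈ 0.611

ȳ_st = Σ W_h ȳ_h = (520·37.33 + 90·19.69 + 540·46.78 + 450·17.03)/1600 = 33.81775
V̂(ȳ_st) = Σ W_h² (1 − n_h/N_h) s_h²/n_h, with W_h = N_h/N and N = 1600:
  stratum XS: (520/1600)²·(1 − 80/520)·7.45²/80 = 0.0620067
  stratum S: (90/1600)²·(1 − 22/90)·7.44²/22 = 0.00601499
  stratum M: (540/1600)²·(1 − 76/540)·13.19²/76 = 0.224051
  stratum L: (450/1600)²·(1 − 27/450)·5.44²/27 = 0.081498
V̂(ȳ_st) = 0.373571
SE(ȳ_st) = √0.373571 = 0.611205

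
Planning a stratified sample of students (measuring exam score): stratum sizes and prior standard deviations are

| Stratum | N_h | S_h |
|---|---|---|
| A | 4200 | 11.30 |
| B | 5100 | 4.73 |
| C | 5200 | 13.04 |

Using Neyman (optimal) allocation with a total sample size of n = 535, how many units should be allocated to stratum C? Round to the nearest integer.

260

Neyman allocation: n_h = n · N_h S_h / Σ N_i S_i, with n = 535.
  stratum A: N_h·S_h = 4200·11.30 = 47460.00
  stratum B: N_h·S_h = 5100·4.73 = 24123.00
  stratum C: N_h·S_h = 5200·13.04 = 67808.00
Σ N_h S_h = 139391.00
n for stratum C = 535·67808.00/139391.00 = 260.256 → 260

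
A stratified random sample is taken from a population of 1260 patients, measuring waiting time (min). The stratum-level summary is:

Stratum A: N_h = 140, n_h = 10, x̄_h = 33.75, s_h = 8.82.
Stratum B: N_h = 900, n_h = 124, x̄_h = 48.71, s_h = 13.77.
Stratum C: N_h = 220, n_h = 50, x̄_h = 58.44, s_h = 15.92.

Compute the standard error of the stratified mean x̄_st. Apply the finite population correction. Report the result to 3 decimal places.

SE(x̄_st) ≈ 0.939

V̂(x̄_st) = Σ W_h² (1 − n_h/N_h) s_h²/n_h, with W_h = N_h/N and N = 1260:
  stratum A: (140/1260)²·(1 − 10/140)·8.82²/10 = 0.08918
  stratum B: (900/1260)²·(1 − 124/900)·13.77²/124 = 0.672681
  stratum C: (220/1260)²·(1 − 50/220)·15.92²/50 = 0.119412
V̂(x̄_st) = 0.881273
SE(x̄_st) = √0.881273 = 0.938761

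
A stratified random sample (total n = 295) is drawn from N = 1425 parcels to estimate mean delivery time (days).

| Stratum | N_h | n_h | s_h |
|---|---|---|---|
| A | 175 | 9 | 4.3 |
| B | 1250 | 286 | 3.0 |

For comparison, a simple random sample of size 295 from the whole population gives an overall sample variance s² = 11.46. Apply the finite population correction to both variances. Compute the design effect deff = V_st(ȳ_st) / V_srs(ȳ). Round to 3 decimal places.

deff ≈ 1.560

V̂(ȳ_st) = Σ W_h² (1 − n_h/N_h) s_h²/n_h, with W_h = N_h/N and N = 1425:
  stratum A: (175/1425)²·(1 − 9/175)·4.3²/9 = 0.0293908
  stratum B: (1250/1425)²·(1 − 286/1250)·3.0²/286 = 0.0186738
V_st = 0.0480646
V_srs = (1 − 295/1425)·11.46/295 = 0.0308054
deff = V_st / V_srs = 0.0480646/0.0308054 = 1.5603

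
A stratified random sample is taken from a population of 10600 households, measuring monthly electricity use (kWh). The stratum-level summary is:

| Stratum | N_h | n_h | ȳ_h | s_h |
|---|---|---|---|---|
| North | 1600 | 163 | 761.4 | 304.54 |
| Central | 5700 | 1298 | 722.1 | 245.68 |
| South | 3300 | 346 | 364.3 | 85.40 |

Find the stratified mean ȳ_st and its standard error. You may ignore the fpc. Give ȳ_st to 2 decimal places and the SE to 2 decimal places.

ȳ_st = Σ W_h ȳ_h = (1600·761.4 + 5700·722.1 + 3300·364.3)/10600 = 616.64151
V̂(ȳ_st) = Σ W_h² s_h²/n_h, with W_h = N_h/N and N = 10600:
  stratum North: (1600/10600)²·304.54²/163 = 12.9637
  stratum Central: (5700/10600)²·245.68²/1298 = 13.4463
  stratum South: (3300/10600)²·85.40²/346 = 2.04294
V̂(ȳ_st) = 28.453
SE(ȳ_st) = √28.453 = 5.33413

ȳ_st ≈ 616.64, SE ≈ 5.33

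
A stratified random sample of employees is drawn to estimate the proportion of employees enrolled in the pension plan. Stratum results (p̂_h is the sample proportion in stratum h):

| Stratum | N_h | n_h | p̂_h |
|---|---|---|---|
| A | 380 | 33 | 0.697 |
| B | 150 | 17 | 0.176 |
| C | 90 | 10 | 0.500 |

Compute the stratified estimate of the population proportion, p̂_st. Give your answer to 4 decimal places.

p̂_st ≈ 0.5424

N = 620; stratum weights W_h = N_h/N.
p̂_st = Σ W_h p̂_h = (380·0.697 + 150·0.176 + 90·0.500)/620 = 0.54235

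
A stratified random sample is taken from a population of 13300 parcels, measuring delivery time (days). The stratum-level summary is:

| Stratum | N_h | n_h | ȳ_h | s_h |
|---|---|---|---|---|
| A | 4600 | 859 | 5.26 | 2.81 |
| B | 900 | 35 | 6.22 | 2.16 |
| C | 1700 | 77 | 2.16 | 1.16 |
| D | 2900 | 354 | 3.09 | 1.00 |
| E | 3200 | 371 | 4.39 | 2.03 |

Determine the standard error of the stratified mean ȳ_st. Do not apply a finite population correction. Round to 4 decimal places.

V̂(ȳ_st) = Σ W_h² s_h²/n_h, with W_h = N_h/N and N = 13300:
  stratum A: (4600/13300)²·2.81²/859 = 0.00109959
  stratum B: (900/13300)²·2.16²/35 = 0.000610409
  stratum C: (1700/13300)²·1.16²/77 = 0.000285509
  stratum D: (2900/13300)²·1.00²/354 = 0.000134304
  stratum E: (3200/13300)²·2.03²/371 = 0.000643006
V̂(ȳ_st) = 0.00277282
SE(ȳ_st) = √0.00277282 = 0.0526576

SE(ȳ_st) ≈ 0.0527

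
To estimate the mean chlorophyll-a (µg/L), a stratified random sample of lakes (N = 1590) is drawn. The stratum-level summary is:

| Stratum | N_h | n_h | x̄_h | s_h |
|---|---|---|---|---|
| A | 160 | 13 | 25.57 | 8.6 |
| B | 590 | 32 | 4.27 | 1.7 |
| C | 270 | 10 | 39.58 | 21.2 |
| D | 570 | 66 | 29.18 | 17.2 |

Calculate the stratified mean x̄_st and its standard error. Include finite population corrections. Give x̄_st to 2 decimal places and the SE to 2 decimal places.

x̄_st ≈ 21.34, SE ≈ 1.35

x̄_st = Σ W_h x̄_h = (160·25.57 + 590·4.27 + 270·39.58 + 570·29.18)/1590 = 21.33943
V̂(x̄_st) = Σ W_h² (1 − n_h/N_h) s_h²/n_h, with W_h = N_h/N and N = 1590:
  stratum A: (160/1590)²·(1 − 13/160)·8.6²/13 = 0.0529294
  stratum B: (590/1590)²·(1 − 32/590)·1.7²/32 = 0.0117609
  stratum C: (270/1590)²·(1 − 10/270)·21.2²/10 = 1.248
  stratum D: (570/1590)²·(1 − 66/570)·17.2²/66 = 0.509359
V̂(x̄_st) = 1.82205
SE(x̄_st) = √1.82205 = 1.34983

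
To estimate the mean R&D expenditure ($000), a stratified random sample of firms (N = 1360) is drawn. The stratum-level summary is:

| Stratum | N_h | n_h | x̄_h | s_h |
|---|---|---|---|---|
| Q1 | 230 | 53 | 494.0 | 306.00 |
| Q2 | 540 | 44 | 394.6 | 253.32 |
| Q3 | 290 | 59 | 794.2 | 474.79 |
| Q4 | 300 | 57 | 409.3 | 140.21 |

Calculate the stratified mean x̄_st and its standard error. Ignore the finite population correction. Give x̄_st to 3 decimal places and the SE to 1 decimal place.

x̄_st ≈ 499.862, SE ≈ 21.7

x̄_st = Σ W_h x̄_h = (230·494.0 + 540·394.6 + 290·794.2 + 300·409.3)/1360 = 499.86176
V̂(x̄_st) = Σ W_h² s_h²/n_h, with W_h = N_h/N and N = 1360:
  stratum Q1: (230/1360)²·306.00²/53 = 50.5295
  stratum Q2: (540/1360)²·253.32²/44 = 229.93
  stratum Q3: (290/1360)²·474.79²/59 = 173.728
  stratum Q4: (300/1360)²·140.21²/57 = 16.7822
V̂(x̄_st) = 470.97
SE(x̄_st) = √470.97 = 21.7018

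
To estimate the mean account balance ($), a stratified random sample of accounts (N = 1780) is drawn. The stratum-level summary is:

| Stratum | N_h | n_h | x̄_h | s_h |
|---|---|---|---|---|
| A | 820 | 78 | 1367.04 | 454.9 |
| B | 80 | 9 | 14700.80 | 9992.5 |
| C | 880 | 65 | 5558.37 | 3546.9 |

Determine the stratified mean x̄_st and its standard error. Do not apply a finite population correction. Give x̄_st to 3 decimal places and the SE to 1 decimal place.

x̄_st ≈ 4038.428, SE ≈ 265.1

x̄_st = Σ W_h x̄_h = (820·1367.04 + 80·14700.80 + 880·5558.37)/1780 = 4038.42831
V̂(x̄_st) = Σ W_h² s_h²/n_h, with W_h = N_h/N and N = 1780:
  stratum A: (820/1780)²·454.9²/78 = 563.021
  stratum B: (80/1780)²·9992.5²/9 = 22410.2
  stratum C: (880/1780)²·3546.9²/65 = 47305.3
V̂(x̄_st) = 70278.5
SE(x̄_st) = √70278.5 = 265.101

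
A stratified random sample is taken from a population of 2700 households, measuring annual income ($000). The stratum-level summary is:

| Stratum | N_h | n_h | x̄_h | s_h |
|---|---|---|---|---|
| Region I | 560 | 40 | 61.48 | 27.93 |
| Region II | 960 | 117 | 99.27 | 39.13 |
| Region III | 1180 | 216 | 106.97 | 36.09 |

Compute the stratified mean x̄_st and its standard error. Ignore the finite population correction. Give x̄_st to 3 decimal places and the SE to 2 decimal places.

x̄_st = Σ W_h x̄_h = (560·61.48 + 960·99.27 + 1180·106.97)/2700 = 94.79726
V̂(x̄_st) = Σ W_h² s_h²/n_h, with W_h = N_h/N and N = 2700:
  stratum Region I: (560/2700)²·27.93²/40 = 0.838939
  stratum Region II: (960/2700)²·39.13²/117 = 1.65443
  stratum Region III: (1180/2700)²·36.09²/216 = 1.15175
V̂(x̄_st) = 3.64512
SE(x̄_st) = √3.64512 = 1.90922

x̄_st ≈ 94.797, SE ≈ 1.91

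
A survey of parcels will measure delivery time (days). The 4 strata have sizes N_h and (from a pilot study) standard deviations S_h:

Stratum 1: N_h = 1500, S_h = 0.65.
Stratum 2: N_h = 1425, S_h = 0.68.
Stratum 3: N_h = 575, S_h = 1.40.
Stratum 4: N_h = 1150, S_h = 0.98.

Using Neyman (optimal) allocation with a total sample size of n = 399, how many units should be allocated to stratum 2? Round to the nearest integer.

100

Neyman allocation: n_h = n · N_h S_h / Σ N_i S_i, with n = 399.
  stratum 1: N_h·S_h = 1500·0.65 = 975.00
  stratum 2: N_h·S_h = 1425·0.68 = 969.00
  stratum 3: N_h·S_h = 575·1.40 = 805.00
  stratum 4: N_h·S_h = 1150·0.98 = 1127.00
Σ N_h S_h = 3876.00
n for stratum 2 = 399·969.00/3876.00 = 99.750 → 100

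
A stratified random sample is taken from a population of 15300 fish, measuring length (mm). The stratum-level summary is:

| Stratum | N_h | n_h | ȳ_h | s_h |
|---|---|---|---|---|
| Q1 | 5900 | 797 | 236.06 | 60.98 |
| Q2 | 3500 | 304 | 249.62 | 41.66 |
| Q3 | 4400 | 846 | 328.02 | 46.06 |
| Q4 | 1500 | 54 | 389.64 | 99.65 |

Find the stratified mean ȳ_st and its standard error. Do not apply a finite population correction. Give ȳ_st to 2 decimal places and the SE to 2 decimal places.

ȳ_st ≈ 280.66, SE ≈ 1.72

ȳ_st = Σ W_h ȳ_h = (5900·236.06 + 3500·249.62 + 4400·328.02 + 1500·389.64)/15300 = 280.66484
V̂(ȳ_st) = Σ W_h² s_h²/n_h, with W_h = N_h/N and N = 15300:
  stratum Q1: (5900/15300)²·60.98²/797 = 0.693805
  stratum Q2: (3500/15300)²·41.66²/304 = 0.298757
  stratum Q3: (4400/15300)²·46.06²/846 = 0.207396
  stratum Q4: (1500/15300)²·99.65²/54 = 1.7675
V̂(ȳ_st) = 2.96746
SE(ȳ_st) = √2.96746 = 1.72263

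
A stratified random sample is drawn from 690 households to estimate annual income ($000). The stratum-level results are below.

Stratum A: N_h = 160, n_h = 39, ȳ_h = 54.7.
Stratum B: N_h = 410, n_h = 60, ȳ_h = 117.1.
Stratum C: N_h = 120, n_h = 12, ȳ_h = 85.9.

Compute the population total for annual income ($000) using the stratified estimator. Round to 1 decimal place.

τ̂_st = Σ N_h ȳ_h = 160·54.7 + 410·117.1 + 120·85.9 = 67071.0

τ̂_st ≈ 67071.0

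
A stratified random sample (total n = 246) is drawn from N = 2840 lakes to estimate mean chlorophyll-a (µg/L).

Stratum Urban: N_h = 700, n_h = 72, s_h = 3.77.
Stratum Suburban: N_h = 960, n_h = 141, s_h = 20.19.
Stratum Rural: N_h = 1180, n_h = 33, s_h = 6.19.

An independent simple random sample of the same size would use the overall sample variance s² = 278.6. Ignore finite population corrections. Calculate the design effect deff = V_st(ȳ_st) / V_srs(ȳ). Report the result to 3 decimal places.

V̂(ȳ_st) = Σ W_h² s_h²/n_h, with W_h = N_h/N and N = 2840:
  stratum Urban: (700/2840)²·3.77²/72 = 0.0119925
  stratum Suburban: (960/2840)²·20.19²/141 = 0.330339
  stratum Rural: (1180/2840)²·6.19²/33 = 0.200445
V_st = 0.542776
V_srs = s²/n = 278.6/246 = 1.13252
deff = V_st / V_srs = 0.542776/1.13252 = 0.4793

deff ≈ 0.479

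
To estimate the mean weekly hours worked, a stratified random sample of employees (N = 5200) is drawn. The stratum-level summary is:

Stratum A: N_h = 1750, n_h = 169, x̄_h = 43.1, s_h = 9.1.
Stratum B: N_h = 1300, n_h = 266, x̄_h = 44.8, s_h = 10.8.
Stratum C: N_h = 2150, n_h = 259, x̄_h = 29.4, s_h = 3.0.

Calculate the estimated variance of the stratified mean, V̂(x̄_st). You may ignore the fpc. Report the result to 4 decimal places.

V̂(x̄_st) = Σ W_h² s_h²/n_h, with W_h = N_h/N and N = 5200:
  stratum A: (1750/5200)²·9.1²/169 = 0.0554965
  stratum B: (1300/5200)²·10.8²/266 = 0.027406
  stratum C: (2150/5200)²·3.0²/259 = 0.00594036
V̂(x̄_st) = 0.0888429

V̂(x̄_st) ≈ 0.0888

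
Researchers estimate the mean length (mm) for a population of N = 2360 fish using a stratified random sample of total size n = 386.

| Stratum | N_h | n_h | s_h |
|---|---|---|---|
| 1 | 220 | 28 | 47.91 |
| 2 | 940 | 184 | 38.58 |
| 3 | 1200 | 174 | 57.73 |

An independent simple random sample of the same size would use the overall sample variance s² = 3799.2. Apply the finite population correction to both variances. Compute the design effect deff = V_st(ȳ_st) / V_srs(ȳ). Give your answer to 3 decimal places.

V̂(ȳ_st) = Σ W_h² (1 − n_h/N_h) s_h²/n_h, with W_h = N_h/N and N = 2360:
  stratum 1: (220/2360)²·(1 − 28/220)·47.91²/28 = 0.621719
  stratum 2: (940/2360)²·(1 − 184/940)·38.58²/184 = 1.03212
  stratum 3: (1200/2360)²·(1 − 174/1200)·57.73²/174 = 4.23407
V_st = 5.88792
V_srs = (1 − 386/2360)·3799.2/386 = 8.23266
deff = V_st / V_srs = 5.88792/8.23266 = 0.7152

deff ≈ 0.715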